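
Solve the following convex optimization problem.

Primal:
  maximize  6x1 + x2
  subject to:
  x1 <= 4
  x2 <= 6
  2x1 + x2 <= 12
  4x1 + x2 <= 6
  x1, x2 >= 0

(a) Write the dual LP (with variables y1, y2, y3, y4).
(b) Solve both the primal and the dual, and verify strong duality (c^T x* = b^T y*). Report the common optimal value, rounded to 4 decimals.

The standard primal-dual pair for 'max c^T x s.t. A x <= b, x >= 0' is:
  Dual:  min b^T y  s.t.  A^T y >= c,  y >= 0.

So the dual LP is:
  minimize  4y1 + 6y2 + 12y3 + 6y4
  subject to:
    y1 + 2y3 + 4y4 >= 6
    y2 + y3 + y4 >= 1
    y1, y2, y3, y4 >= 0

Solving the primal: x* = (1.5, 0).
  primal value c^T x* = 9.
Solving the dual: y* = (0, 0, 0, 1.5).
  dual value b^T y* = 9.
Strong duality: c^T x* = b^T y*. Confirmed.

9


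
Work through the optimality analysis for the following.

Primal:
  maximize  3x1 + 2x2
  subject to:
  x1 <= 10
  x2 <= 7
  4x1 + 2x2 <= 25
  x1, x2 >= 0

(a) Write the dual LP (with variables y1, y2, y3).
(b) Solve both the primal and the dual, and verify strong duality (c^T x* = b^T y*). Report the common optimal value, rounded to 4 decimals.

The standard primal-dual pair for 'max c^T x s.t. A x <= b, x >= 0' is:
  Dual:  min b^T y  s.t.  A^T y >= c,  y >= 0.

So the dual LP is:
  minimize  10y1 + 7y2 + 25y3
  subject to:
    y1 + 4y3 >= 3
    y2 + 2y3 >= 2
    y1, y2, y3 >= 0

Solving the primal: x* = (2.75, 7).
  primal value c^T x* = 22.25.
Solving the dual: y* = (0, 0.5, 0.75).
  dual value b^T y* = 22.25.
Strong duality: c^T x* = b^T y*. Confirmed.

22.25


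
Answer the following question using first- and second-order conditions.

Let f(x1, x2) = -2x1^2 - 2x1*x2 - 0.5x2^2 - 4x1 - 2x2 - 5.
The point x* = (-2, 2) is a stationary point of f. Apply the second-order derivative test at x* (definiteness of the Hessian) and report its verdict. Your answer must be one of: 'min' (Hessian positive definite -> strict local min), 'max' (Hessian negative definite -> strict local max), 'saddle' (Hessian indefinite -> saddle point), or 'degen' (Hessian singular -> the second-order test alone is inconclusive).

Compute the Hessian H = grad^2 f:
  H = [[-4, -2], [-2, -1]]
Verify stationarity: grad f(x*) = H x* + g = (0, 0).
Eigenvalues of H: -5, 0.
H has a zero eigenvalue (singular; negative semidefinite but not definite), so H is neither positive definite, negative definite, nor indefinite. The second-order test alone is inconclusive -> degen.
(Indeed, f is constant along the null direction of H through x*, so x* is not a strict local extremum.)

degen


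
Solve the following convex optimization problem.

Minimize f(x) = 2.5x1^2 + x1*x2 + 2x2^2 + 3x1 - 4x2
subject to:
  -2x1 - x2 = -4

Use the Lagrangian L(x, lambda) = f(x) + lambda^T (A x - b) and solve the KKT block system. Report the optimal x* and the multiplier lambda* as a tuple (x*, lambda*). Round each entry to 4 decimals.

Form the Lagrangian:
  L(x, lambda) = (1/2) x^T Q x + c^T x + lambda^T (A x - b)
Stationarity (grad_x L = 0): Q x + c + A^T lambda = 0.
Primal feasibility: A x = b.

This gives the KKT block system:
  [ Q   A^T ] [ x     ]   [-c ]
  [ A    0  ] [ lambda ] = [ b ]

Solving the linear system:
  x*      = (1, 2)
  lambda* = (5)
  f(x*)   = 7.5

x* = (1, 2), lambda* = (5)


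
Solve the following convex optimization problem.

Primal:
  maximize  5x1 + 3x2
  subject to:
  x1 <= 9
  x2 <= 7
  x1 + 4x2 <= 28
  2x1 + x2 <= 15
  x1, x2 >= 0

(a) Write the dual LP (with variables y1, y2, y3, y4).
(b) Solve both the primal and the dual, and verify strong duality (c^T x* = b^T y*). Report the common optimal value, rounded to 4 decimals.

The standard primal-dual pair for 'max c^T x s.t. A x <= b, x >= 0' is:
  Dual:  min b^T y  s.t.  A^T y >= c,  y >= 0.

So the dual LP is:
  minimize  9y1 + 7y2 + 28y3 + 15y4
  subject to:
    y1 + y3 + 2y4 >= 5
    y2 + 4y3 + y4 >= 3
    y1, y2, y3, y4 >= 0

Solving the primal: x* = (4.5714, 5.8571).
  primal value c^T x* = 40.4286.
Solving the dual: y* = (0, 0, 0.1429, 2.4286).
  dual value b^T y* = 40.4286.
Strong duality: c^T x* = b^T y*. Confirmed.

40.4286


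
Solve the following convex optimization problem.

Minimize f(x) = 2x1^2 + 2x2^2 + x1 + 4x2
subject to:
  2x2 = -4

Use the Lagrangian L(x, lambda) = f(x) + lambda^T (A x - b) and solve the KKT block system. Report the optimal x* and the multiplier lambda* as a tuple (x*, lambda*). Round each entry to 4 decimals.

Form the Lagrangian:
  L(x, lambda) = (1/2) x^T Q x + c^T x + lambda^T (A x - b)
Stationarity (grad_x L = 0): Q x + c + A^T lambda = 0.
Primal feasibility: A x = b.

This gives the KKT block system:
  [ Q   A^T ] [ x     ]   [-c ]
  [ A    0  ] [ lambda ] = [ b ]

Solving the linear system:
  x*      = (-0.25, -2)
  lambda* = (2)
  f(x*)   = -0.125

x* = (-0.25, -2), lambda* = (2)


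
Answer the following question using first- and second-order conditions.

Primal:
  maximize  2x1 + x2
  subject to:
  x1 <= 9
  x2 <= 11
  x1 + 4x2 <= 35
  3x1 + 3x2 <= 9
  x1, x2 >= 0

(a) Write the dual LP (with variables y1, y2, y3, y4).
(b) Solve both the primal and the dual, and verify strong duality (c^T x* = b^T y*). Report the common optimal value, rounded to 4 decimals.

The standard primal-dual pair for 'max c^T x s.t. A x <= b, x >= 0' is:
  Dual:  min b^T y  s.t.  A^T y >= c,  y >= 0.

So the dual LP is:
  minimize  9y1 + 11y2 + 35y3 + 9y4
  subject to:
    y1 + y3 + 3y4 >= 2
    y2 + 4y3 + 3y4 >= 1
    y1, y2, y3, y4 >= 0

Solving the primal: x* = (3, 0).
  primal value c^T x* = 6.
Solving the dual: y* = (0, 0, 0, 0.6667).
  dual value b^T y* = 6.
Strong duality: c^T x* = b^T y*. Confirmed.

6


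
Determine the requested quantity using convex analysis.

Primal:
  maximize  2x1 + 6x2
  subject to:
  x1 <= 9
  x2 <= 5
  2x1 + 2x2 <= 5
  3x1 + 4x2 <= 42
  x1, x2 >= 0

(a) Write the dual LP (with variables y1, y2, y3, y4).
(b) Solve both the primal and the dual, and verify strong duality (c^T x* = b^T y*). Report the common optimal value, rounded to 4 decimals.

The standard primal-dual pair for 'max c^T x s.t. A x <= b, x >= 0' is:
  Dual:  min b^T y  s.t.  A^T y >= c,  y >= 0.

So the dual LP is:
  minimize  9y1 + 5y2 + 5y3 + 42y4
  subject to:
    y1 + 2y3 + 3y4 >= 2
    y2 + 2y3 + 4y4 >= 6
    y1, y2, y3, y4 >= 0

Solving the primal: x* = (0, 2.5).
  primal value c^T x* = 15.
Solving the dual: y* = (0, 0, 3, 0).
  dual value b^T y* = 15.
Strong duality: c^T x* = b^T y*. Confirmed.

15


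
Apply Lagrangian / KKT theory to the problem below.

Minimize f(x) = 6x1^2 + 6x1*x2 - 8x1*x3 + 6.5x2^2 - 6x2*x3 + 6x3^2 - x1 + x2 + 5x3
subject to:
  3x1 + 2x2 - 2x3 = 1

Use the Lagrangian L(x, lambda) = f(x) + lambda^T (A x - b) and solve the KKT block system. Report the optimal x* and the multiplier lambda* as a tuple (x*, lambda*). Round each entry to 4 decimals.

Form the Lagrangian:
  L(x, lambda) = (1/2) x^T Q x + c^T x + lambda^T (A x - b)
Stationarity (grad_x L = 0): Q x + c + A^T lambda = 0.
Primal feasibility: A x = b.

This gives the KKT block system:
  [ Q   A^T ] [ x     ]   [-c ]
  [ A    0  ] [ lambda ] = [ b ]

Solving the linear system:
  x*      = (0.0103, -0.2363, -0.7209)
  lambda* = (-1.1575)
  f(x*)   = -1.3467

x* = (0.0103, -0.2363, -0.7209), lambda* = (-1.1575)


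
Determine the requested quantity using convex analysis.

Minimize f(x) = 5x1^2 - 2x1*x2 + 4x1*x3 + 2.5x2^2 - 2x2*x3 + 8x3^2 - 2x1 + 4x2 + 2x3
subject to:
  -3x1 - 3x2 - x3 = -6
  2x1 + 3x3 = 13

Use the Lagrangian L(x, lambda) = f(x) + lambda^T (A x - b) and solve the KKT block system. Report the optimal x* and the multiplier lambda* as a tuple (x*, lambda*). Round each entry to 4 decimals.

Form the Lagrangian:
  L(x, lambda) = (1/2) x^T Q x + c^T x + lambda^T (A x - b)
Stationarity (grad_x L = 0): Q x + c + A^T lambda = 0.
Primal feasibility: A x = b.

This gives the KKT block system:
  [ Q   A^T ] [ x     ]   [-c ]
  [ A    0  ] [ lambda ] = [ b ]

Solving the linear system:
  x*      = (1.9649, -0.9727, 3.0234)
  lambda* = (-3.6134, -21.2642)
  f(x*)   = 126.4903

x* = (1.9649, -0.9727, 3.0234), lambda* = (-3.6134, -21.2642)


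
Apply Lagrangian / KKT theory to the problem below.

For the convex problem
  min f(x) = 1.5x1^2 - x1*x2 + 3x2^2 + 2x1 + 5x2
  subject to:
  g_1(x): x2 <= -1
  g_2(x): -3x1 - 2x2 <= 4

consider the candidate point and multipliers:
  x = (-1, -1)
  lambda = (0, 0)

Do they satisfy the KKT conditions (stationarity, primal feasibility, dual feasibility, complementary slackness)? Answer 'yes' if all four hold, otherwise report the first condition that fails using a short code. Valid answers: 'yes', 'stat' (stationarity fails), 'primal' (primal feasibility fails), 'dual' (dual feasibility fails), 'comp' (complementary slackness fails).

Gradient of f: grad f(x) = Q x + c = (0, 0)
Constraint values g_i(x) = a_i^T x - b_i:
  g_1((-1, -1)) = 0
  g_2((-1, -1)) = 1
Stationarity residual: grad f(x) + sum_i lambda_i a_i = (0, 0)
  -> stationarity OK
Primal feasibility (all g_i <= 0): FAILS
Dual feasibility (all lambda_i >= 0): OK
Complementary slackness (lambda_i * g_i(x) = 0 for all i): OK

Verdict: the first failing condition is primal_feasibility -> primal.

primal


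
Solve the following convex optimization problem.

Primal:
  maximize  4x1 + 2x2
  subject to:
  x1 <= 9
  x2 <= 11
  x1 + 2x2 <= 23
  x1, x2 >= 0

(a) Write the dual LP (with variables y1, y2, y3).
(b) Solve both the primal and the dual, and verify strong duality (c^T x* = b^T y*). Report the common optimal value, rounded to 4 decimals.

The standard primal-dual pair for 'max c^T x s.t. A x <= b, x >= 0' is:
  Dual:  min b^T y  s.t.  A^T y >= c,  y >= 0.

So the dual LP is:
  minimize  9y1 + 11y2 + 23y3
  subject to:
    y1 + y3 >= 4
    y2 + 2y3 >= 2
    y1, y2, y3 >= 0

Solving the primal: x* = (9, 7).
  primal value c^T x* = 50.
Solving the dual: y* = (3, 0, 1).
  dual value b^T y* = 50.
Strong duality: c^T x* = b^T y*. Confirmed.

50


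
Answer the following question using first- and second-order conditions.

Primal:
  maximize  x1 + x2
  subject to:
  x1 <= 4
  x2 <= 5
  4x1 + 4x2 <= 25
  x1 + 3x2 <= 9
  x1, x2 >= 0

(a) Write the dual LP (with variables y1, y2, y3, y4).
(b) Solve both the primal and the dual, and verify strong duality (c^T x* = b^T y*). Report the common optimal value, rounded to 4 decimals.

The standard primal-dual pair for 'max c^T x s.t. A x <= b, x >= 0' is:
  Dual:  min b^T y  s.t.  A^T y >= c,  y >= 0.

So the dual LP is:
  minimize  4y1 + 5y2 + 25y3 + 9y4
  subject to:
    y1 + 4y3 + y4 >= 1
    y2 + 4y3 + 3y4 >= 1
    y1, y2, y3, y4 >= 0

Solving the primal: x* = (4, 1.6667).
  primal value c^T x* = 5.6667.
Solving the dual: y* = (0.6667, 0, 0, 0.3333).
  dual value b^T y* = 5.6667.
Strong duality: c^T x* = b^T y*. Confirmed.

5.6667


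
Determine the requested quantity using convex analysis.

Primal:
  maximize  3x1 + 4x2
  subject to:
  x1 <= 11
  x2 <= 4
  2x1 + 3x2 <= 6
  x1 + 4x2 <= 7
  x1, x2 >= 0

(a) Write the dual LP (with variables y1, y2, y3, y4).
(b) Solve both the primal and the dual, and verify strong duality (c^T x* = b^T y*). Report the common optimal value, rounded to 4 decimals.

The standard primal-dual pair for 'max c^T x s.t. A x <= b, x >= 0' is:
  Dual:  min b^T y  s.t.  A^T y >= c,  y >= 0.

So the dual LP is:
  minimize  11y1 + 4y2 + 6y3 + 7y4
  subject to:
    y1 + 2y3 + y4 >= 3
    y2 + 3y3 + 4y4 >= 4
    y1, y2, y3, y4 >= 0

Solving the primal: x* = (3, 0).
  primal value c^T x* = 9.
Solving the dual: y* = (0, 0, 1.5, 0).
  dual value b^T y* = 9.
Strong duality: c^T x* = b^T y*. Confirmed.

9


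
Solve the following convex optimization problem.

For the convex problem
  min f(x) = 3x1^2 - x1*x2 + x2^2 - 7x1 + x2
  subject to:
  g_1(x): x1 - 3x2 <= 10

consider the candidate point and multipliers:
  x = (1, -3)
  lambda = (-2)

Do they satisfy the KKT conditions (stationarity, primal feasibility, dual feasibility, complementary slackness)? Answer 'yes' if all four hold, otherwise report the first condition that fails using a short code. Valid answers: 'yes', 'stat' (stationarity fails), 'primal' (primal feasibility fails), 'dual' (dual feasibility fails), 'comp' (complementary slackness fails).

Gradient of f: grad f(x) = Q x + c = (2, -6)
Constraint values g_i(x) = a_i^T x - b_i:
  g_1((1, -3)) = 0
Stationarity residual: grad f(x) + sum_i lambda_i a_i = (0, 0)
  -> stationarity OK
Primal feasibility (all g_i <= 0): OK
Dual feasibility (all lambda_i >= 0): FAILS
Complementary slackness (lambda_i * g_i(x) = 0 for all i): OK

Verdict: the first failing condition is dual_feasibility -> dual.

dual


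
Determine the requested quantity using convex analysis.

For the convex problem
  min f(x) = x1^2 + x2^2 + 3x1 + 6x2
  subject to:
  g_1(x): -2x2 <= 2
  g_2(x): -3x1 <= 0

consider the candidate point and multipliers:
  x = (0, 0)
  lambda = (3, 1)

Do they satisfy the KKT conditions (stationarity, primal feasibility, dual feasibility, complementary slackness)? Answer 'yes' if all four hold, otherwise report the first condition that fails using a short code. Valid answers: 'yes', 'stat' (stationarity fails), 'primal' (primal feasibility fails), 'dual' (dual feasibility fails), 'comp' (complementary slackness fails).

Gradient of f: grad f(x) = Q x + c = (3, 6)
Constraint values g_i(x) = a_i^T x - b_i:
  g_1((0, 0)) = -2
  g_2((0, 0)) = 0
Stationarity residual: grad f(x) + sum_i lambda_i a_i = (0, 0)
  -> stationarity OK
Primal feasibility (all g_i <= 0): OK
Dual feasibility (all lambda_i >= 0): OK
Complementary slackness (lambda_i * g_i(x) = 0 for all i): FAILS

Verdict: the first failing condition is complementary_slackness -> comp.

comp


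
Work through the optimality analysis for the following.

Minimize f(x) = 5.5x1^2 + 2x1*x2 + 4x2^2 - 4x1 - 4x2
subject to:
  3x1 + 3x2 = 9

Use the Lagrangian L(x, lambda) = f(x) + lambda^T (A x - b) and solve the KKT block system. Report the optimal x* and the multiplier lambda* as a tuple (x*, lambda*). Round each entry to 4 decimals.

Form the Lagrangian:
  L(x, lambda) = (1/2) x^T Q x + c^T x + lambda^T (A x - b)
Stationarity (grad_x L = 0): Q x + c + A^T lambda = 0.
Primal feasibility: A x = b.

This gives the KKT block system:
  [ Q   A^T ] [ x     ]   [-c ]
  [ A    0  ] [ lambda ] = [ b ]

Solving the linear system:
  x*      = (1.2, 1.8)
  lambda* = (-4.2667)
  f(x*)   = 13.2

x* = (1.2, 1.8), lambda* = (-4.2667)


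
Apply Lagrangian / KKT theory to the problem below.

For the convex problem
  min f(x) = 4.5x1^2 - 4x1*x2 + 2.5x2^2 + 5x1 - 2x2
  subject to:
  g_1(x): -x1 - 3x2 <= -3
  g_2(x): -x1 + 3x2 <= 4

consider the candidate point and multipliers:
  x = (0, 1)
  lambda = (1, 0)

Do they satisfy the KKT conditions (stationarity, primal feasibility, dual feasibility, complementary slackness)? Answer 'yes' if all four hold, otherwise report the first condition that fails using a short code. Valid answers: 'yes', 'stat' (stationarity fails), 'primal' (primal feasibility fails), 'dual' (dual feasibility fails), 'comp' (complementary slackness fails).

Gradient of f: grad f(x) = Q x + c = (1, 3)
Constraint values g_i(x) = a_i^T x - b_i:
  g_1((0, 1)) = 0
  g_2((0, 1)) = -1
Stationarity residual: grad f(x) + sum_i lambda_i a_i = (0, 0)
  -> stationarity OK
Primal feasibility (all g_i <= 0): OK
Dual feasibility (all lambda_i >= 0): OK
Complementary slackness (lambda_i * g_i(x) = 0 for all i): OK

Verdict: yes, KKT holds.

yes


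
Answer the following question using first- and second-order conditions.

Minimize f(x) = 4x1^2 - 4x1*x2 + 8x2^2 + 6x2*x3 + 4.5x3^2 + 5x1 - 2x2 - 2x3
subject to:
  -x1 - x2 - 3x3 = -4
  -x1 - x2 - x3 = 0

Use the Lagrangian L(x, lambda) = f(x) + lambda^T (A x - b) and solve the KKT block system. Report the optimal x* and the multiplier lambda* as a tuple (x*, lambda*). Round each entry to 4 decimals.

Form the Lagrangian:
  L(x, lambda) = (1/2) x^T Q x + c^T x + lambda^T (A x - b)
Stationarity (grad_x L = 0): Q x + c + A^T lambda = 0.
Primal feasibility: A x = b.

This gives the KKT block system:
  [ Q   A^T ] [ x     ]   [-c ]
  [ A    0  ] [ lambda ] = [ b ]

Solving the linear system:
  x*      = (-1.0937, -0.9062, 2)
  lambda* = (5.3437, -5.4687)
  f(x*)   = 6.8594

x* = (-1.0937, -0.9062, 2), lambda* = (5.3437, -5.4687)


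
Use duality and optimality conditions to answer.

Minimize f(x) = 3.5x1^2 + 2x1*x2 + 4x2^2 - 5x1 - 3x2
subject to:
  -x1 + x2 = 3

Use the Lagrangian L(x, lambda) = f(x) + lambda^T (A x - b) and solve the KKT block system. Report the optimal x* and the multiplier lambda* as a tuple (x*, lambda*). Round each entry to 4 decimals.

Form the Lagrangian:
  L(x, lambda) = (1/2) x^T Q x + c^T x + lambda^T (A x - b)
Stationarity (grad_x L = 0): Q x + c + A^T lambda = 0.
Primal feasibility: A x = b.

This gives the KKT block system:
  [ Q   A^T ] [ x     ]   [-c ]
  [ A    0  ] [ lambda ] = [ b ]

Solving the linear system:
  x*      = (-1.1579, 1.8421)
  lambda* = (-9.4211)
  f(x*)   = 14.2632

x* = (-1.1579, 1.8421), lambda* = (-9.4211)


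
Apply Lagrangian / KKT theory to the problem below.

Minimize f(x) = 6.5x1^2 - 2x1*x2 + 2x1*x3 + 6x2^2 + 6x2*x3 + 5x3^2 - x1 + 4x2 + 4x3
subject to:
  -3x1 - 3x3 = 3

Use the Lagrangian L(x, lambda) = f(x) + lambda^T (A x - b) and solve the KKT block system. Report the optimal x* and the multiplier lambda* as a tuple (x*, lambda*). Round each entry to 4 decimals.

Form the Lagrangian:
  L(x, lambda) = (1/2) x^T Q x + c^T x + lambda^T (A x - b)
Stationarity (grad_x L = 0): Q x + c + A^T lambda = 0.
Primal feasibility: A x = b.

This gives the KKT block system:
  [ Q   A^T ] [ x     ]   [-c ]
  [ A    0  ] [ lambda ] = [ b ]

Solving the linear system:
  x*      = (-0.122, 0.0854, -0.878)
  lambda* = (-1.5041)
  f(x*)   = 0.7317

x* = (-0.122, 0.0854, -0.878), lambda* = (-1.5041)


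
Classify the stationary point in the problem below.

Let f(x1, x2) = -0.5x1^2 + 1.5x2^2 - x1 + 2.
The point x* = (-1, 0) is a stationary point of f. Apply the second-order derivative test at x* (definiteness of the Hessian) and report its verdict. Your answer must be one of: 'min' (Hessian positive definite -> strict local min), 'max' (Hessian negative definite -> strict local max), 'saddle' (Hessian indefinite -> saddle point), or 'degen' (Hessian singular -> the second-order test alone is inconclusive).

Compute the Hessian H = grad^2 f:
  H = [[-1, 0], [0, 3]]
Verify stationarity: grad f(x*) = H x* + g = (0, 0).
Eigenvalues of H: -1, 3.
Eigenvalues have mixed signs, so H is indefinite -> x* is a saddle point.

saddle


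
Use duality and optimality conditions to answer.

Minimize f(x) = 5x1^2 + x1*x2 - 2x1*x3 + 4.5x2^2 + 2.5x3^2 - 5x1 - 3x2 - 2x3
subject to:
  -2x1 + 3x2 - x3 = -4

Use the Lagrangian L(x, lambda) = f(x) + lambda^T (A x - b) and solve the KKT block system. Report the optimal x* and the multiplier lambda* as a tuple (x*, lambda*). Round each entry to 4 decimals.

Form the Lagrangian:
  L(x, lambda) = (1/2) x^T Q x + c^T x + lambda^T (A x - b)
Stationarity (grad_x L = 0): Q x + c + A^T lambda = 0.
Primal feasibility: A x = b.

This gives the KKT block system:
  [ Q   A^T ] [ x     ]   [-c ]
  [ A    0  ] [ lambda ] = [ b ]

Solving the linear system:
  x*      = (1.0411, -0.2696, 1.1088)
  lambda* = (1.4619)
  f(x*)   = -0.3833

x* = (1.0411, -0.2696, 1.1088), lambda* = (1.4619)


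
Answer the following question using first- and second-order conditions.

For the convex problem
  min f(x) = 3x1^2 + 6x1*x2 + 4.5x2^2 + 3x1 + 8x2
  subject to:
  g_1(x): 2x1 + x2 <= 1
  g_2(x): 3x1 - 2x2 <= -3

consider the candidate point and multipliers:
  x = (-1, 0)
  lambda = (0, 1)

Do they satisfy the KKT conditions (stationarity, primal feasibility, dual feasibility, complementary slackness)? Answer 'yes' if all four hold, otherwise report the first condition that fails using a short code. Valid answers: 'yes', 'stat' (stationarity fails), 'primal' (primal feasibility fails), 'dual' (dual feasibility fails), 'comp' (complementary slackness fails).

Gradient of f: grad f(x) = Q x + c = (-3, 2)
Constraint values g_i(x) = a_i^T x - b_i:
  g_1((-1, 0)) = -3
  g_2((-1, 0)) = 0
Stationarity residual: grad f(x) + sum_i lambda_i a_i = (0, 0)
  -> stationarity OK
Primal feasibility (all g_i <= 0): OK
Dual feasibility (all lambda_i >= 0): OK
Complementary slackness (lambda_i * g_i(x) = 0 for all i): OK

Verdict: yes, KKT holds.

yes


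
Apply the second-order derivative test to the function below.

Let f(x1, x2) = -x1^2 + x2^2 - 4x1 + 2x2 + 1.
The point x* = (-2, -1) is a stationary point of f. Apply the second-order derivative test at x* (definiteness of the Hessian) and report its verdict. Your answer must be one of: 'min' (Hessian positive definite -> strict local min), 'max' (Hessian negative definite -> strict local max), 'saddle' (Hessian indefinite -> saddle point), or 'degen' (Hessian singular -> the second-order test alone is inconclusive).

Compute the Hessian H = grad^2 f:
  H = [[-2, 0], [0, 2]]
Verify stationarity: grad f(x*) = H x* + g = (0, 0).
Eigenvalues of H: -2, 2.
Eigenvalues have mixed signs, so H is indefinite -> x* is a saddle point.

saddle


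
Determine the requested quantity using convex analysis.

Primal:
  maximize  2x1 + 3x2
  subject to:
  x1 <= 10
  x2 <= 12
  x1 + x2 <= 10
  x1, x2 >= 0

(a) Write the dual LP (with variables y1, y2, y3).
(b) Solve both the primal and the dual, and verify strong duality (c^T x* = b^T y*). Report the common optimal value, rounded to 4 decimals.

The standard primal-dual pair for 'max c^T x s.t. A x <= b, x >= 0' is:
  Dual:  min b^T y  s.t.  A^T y >= c,  y >= 0.

So the dual LP is:
  minimize  10y1 + 12y2 + 10y3
  subject to:
    y1 + y3 >= 2
    y2 + y3 >= 3
    y1, y2, y3 >= 0

Solving the primal: x* = (0, 10).
  primal value c^T x* = 30.
Solving the dual: y* = (0, 0, 3).
  dual value b^T y* = 30.
Strong duality: c^T x* = b^T y*. Confirmed.

30


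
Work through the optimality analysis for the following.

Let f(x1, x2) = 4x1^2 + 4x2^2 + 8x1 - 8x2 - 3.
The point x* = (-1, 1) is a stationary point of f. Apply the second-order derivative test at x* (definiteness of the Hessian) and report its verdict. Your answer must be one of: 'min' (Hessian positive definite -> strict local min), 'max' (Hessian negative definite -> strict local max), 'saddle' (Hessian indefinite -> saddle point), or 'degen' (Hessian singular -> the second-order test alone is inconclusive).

Compute the Hessian H = grad^2 f:
  H = [[8, 0], [0, 8]]
Verify stationarity: grad f(x*) = H x* + g = (0, 0).
Eigenvalues of H: 8, 8.
Both eigenvalues > 0, so H is positive definite -> x* is a strict local min.

min


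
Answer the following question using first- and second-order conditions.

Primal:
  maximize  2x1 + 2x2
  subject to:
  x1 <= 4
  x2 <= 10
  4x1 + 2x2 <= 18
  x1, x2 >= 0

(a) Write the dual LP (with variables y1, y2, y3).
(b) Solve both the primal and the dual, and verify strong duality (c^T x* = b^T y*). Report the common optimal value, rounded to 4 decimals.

The standard primal-dual pair for 'max c^T x s.t. A x <= b, x >= 0' is:
  Dual:  min b^T y  s.t.  A^T y >= c,  y >= 0.

So the dual LP is:
  minimize  4y1 + 10y2 + 18y3
  subject to:
    y1 + 4y3 >= 2
    y2 + 2y3 >= 2
    y1, y2, y3 >= 0

Solving the primal: x* = (0, 9).
  primal value c^T x* = 18.
Solving the dual: y* = (0, 0, 1).
  dual value b^T y* = 18.
Strong duality: c^T x* = b^T y*. Confirmed.

18


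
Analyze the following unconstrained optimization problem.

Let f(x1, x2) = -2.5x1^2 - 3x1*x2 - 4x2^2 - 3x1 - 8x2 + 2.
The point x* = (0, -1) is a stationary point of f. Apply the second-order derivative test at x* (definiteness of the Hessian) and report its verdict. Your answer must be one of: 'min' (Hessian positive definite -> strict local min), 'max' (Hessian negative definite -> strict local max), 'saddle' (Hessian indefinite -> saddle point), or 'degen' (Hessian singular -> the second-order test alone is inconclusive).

Compute the Hessian H = grad^2 f:
  H = [[-5, -3], [-3, -8]]
Verify stationarity: grad f(x*) = H x* + g = (0, 0).
Eigenvalues of H: -9.8541, -3.1459.
Both eigenvalues < 0, so H is negative definite -> x* is a strict local max.

max


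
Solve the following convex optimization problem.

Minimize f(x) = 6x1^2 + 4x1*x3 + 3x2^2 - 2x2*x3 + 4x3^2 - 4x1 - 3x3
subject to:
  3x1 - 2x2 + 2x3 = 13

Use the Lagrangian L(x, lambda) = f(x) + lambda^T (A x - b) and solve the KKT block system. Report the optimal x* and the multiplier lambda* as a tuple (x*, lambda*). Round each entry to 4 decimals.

Form the Lagrangian:
  L(x, lambda) = (1/2) x^T Q x + c^T x + lambda^T (A x - b)
Stationarity (grad_x L = 0): Q x + c + A^T lambda = 0.
Primal feasibility: A x = b.

This gives the KKT block system:
  [ Q   A^T ] [ x     ]   [-c ]
  [ A    0  ] [ lambda ] = [ b ]

Solving the linear system:
  x*      = (2.1613, -2.5194, 0.7387)
  lambda* = (-8.2968)
  f(x*)   = 48.4984

x* = (2.1613, -2.5194, 0.7387), lambda* = (-8.2968)


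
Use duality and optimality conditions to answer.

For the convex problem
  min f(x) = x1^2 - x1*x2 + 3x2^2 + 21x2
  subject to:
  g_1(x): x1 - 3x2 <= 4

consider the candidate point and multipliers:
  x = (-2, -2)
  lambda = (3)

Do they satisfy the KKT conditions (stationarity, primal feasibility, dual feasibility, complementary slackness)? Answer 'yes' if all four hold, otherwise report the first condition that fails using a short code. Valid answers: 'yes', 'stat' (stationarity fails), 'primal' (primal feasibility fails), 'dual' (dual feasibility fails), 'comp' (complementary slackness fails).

Gradient of f: grad f(x) = Q x + c = (-2, 11)
Constraint values g_i(x) = a_i^T x - b_i:
  g_1((-2, -2)) = 0
Stationarity residual: grad f(x) + sum_i lambda_i a_i = (1, 2)
  -> stationarity FAILS
Primal feasibility (all g_i <= 0): OK
Dual feasibility (all lambda_i >= 0): OK
Complementary slackness (lambda_i * g_i(x) = 0 for all i): OK

Verdict: the first failing condition is stationarity -> stat.

stat


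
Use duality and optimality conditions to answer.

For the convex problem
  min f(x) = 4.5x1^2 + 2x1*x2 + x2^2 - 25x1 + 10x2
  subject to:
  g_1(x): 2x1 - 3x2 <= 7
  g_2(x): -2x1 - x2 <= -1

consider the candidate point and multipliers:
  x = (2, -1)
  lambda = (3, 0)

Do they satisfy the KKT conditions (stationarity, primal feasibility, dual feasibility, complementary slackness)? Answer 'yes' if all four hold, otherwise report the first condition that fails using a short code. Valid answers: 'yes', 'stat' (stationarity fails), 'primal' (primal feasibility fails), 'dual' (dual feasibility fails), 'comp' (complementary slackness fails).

Gradient of f: grad f(x) = Q x + c = (-9, 12)
Constraint values g_i(x) = a_i^T x - b_i:
  g_1((2, -1)) = 0
  g_2((2, -1)) = -2
Stationarity residual: grad f(x) + sum_i lambda_i a_i = (-3, 3)
  -> stationarity FAILS
Primal feasibility (all g_i <= 0): OK
Dual feasibility (all lambda_i >= 0): OK
Complementary slackness (lambda_i * g_i(x) = 0 for all i): OK

Verdict: the first failing condition is stationarity -> stat.

stat


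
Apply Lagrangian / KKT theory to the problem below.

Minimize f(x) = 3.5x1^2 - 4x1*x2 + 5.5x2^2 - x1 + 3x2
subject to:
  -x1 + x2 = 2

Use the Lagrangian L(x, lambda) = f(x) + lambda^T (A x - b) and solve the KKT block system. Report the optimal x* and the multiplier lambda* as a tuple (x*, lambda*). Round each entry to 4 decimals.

Form the Lagrangian:
  L(x, lambda) = (1/2) x^T Q x + c^T x + lambda^T (A x - b)
Stationarity (grad_x L = 0): Q x + c + A^T lambda = 0.
Primal feasibility: A x = b.

This gives the KKT block system:
  [ Q   A^T ] [ x     ]   [-c ]
  [ A    0  ] [ lambda ] = [ b ]

Solving the linear system:
  x*      = (-1.6, 0.4)
  lambda* = (-13.8)
  f(x*)   = 15.2

x* = (-1.6, 0.4), lambda* = (-13.8)


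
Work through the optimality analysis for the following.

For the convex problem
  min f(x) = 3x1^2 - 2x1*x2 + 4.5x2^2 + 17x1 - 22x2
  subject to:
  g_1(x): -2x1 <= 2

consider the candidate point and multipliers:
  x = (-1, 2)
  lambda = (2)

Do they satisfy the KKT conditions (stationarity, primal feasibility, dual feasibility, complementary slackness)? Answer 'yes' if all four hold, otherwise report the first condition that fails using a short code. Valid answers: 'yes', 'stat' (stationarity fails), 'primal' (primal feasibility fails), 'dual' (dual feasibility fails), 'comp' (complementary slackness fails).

Gradient of f: grad f(x) = Q x + c = (7, -2)
Constraint values g_i(x) = a_i^T x - b_i:
  g_1((-1, 2)) = 0
Stationarity residual: grad f(x) + sum_i lambda_i a_i = (3, -2)
  -> stationarity FAILS
Primal feasibility (all g_i <= 0): OK
Dual feasibility (all lambda_i >= 0): OK
Complementary slackness (lambda_i * g_i(x) = 0 for all i): OK

Verdict: the first failing condition is stationarity -> stat.

stat


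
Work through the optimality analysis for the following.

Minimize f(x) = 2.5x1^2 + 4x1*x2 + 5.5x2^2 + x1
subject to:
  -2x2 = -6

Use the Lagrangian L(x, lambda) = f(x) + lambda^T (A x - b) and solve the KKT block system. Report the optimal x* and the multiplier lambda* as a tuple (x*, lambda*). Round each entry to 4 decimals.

Form the Lagrangian:
  L(x, lambda) = (1/2) x^T Q x + c^T x + lambda^T (A x - b)
Stationarity (grad_x L = 0): Q x + c + A^T lambda = 0.
Primal feasibility: A x = b.

This gives the KKT block system:
  [ Q   A^T ] [ x     ]   [-c ]
  [ A    0  ] [ lambda ] = [ b ]

Solving the linear system:
  x*      = (-2.6, 3)
  lambda* = (11.3)
  f(x*)   = 32.6

x* = (-2.6, 3), lambda* = (11.3)


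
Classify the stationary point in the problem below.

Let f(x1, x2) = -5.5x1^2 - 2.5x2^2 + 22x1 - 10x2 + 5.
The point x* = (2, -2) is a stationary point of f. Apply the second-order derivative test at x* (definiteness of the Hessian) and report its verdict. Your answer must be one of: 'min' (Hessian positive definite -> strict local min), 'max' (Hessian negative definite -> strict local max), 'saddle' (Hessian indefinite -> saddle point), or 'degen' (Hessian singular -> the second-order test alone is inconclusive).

Compute the Hessian H = grad^2 f:
  H = [[-11, 0], [0, -5]]
Verify stationarity: grad f(x*) = H x* + g = (0, 0).
Eigenvalues of H: -11, -5.
Both eigenvalues < 0, so H is negative definite -> x* is a strict local max.

max


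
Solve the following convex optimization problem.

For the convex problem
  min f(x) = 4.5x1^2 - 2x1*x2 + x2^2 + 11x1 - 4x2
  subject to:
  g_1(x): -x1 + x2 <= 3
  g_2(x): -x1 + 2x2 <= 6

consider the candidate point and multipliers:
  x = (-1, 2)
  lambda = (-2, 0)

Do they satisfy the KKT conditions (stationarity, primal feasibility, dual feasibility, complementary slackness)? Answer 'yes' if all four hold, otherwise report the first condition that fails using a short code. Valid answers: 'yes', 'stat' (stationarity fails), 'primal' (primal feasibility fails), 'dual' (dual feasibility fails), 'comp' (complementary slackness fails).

Gradient of f: grad f(x) = Q x + c = (-2, 2)
Constraint values g_i(x) = a_i^T x - b_i:
  g_1((-1, 2)) = 0
  g_2((-1, 2)) = -1
Stationarity residual: grad f(x) + sum_i lambda_i a_i = (0, 0)
  -> stationarity OK
Primal feasibility (all g_i <= 0): OK
Dual feasibility (all lambda_i >= 0): FAILS
Complementary slackness (lambda_i * g_i(x) = 0 for all i): OK

Verdict: the first failing condition is dual_feasibility -> dual.

dual


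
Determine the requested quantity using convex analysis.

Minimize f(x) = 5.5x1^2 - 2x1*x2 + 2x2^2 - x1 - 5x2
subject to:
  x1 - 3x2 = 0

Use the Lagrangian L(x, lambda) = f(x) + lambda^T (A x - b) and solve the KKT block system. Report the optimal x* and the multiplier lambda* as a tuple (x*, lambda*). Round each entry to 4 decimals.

Form the Lagrangian:
  L(x, lambda) = (1/2) x^T Q x + c^T x + lambda^T (A x - b)
Stationarity (grad_x L = 0): Q x + c + A^T lambda = 0.
Primal feasibility: A x = b.

This gives the KKT block system:
  [ Q   A^T ] [ x     ]   [-c ]
  [ A    0  ] [ lambda ] = [ b ]

Solving the linear system:
  x*      = (0.2637, 0.0879)
  lambda* = (-1.7253)
  f(x*)   = -0.3516

x* = (0.2637, 0.0879), lambda* = (-1.7253)


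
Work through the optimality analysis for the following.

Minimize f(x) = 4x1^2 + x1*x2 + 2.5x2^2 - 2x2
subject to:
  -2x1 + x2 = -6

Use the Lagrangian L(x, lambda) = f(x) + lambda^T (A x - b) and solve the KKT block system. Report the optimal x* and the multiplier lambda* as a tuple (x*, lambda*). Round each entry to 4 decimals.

Form the Lagrangian:
  L(x, lambda) = (1/2) x^T Q x + c^T x + lambda^T (A x - b)
Stationarity (grad_x L = 0): Q x + c + A^T lambda = 0.
Primal feasibility: A x = b.

This gives the KKT block system:
  [ Q   A^T ] [ x     ]   [-c ]
  [ A    0  ] [ lambda ] = [ b ]

Solving the linear system:
  x*      = (2.1875, -1.625)
  lambda* = (7.9375)
  f(x*)   = 25.4375

x* = (2.1875, -1.625), lambda* = (7.9375)


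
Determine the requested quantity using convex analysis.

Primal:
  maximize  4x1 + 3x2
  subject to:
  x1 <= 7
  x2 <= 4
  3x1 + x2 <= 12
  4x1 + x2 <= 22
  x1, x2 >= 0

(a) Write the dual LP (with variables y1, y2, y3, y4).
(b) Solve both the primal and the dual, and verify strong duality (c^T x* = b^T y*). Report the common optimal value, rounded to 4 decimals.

The standard primal-dual pair for 'max c^T x s.t. A x <= b, x >= 0' is:
  Dual:  min b^T y  s.t.  A^T y >= c,  y >= 0.

So the dual LP is:
  minimize  7y1 + 4y2 + 12y3 + 22y4
  subject to:
    y1 + 3y3 + 4y4 >= 4
    y2 + y3 + y4 >= 3
    y1, y2, y3, y4 >= 0

Solving the primal: x* = (2.6667, 4).
  primal value c^T x* = 22.6667.
Solving the dual: y* = (0, 1.6667, 1.3333, 0).
  dual value b^T y* = 22.6667.
Strong duality: c^T x* = b^T y*. Confirmed.

22.6667


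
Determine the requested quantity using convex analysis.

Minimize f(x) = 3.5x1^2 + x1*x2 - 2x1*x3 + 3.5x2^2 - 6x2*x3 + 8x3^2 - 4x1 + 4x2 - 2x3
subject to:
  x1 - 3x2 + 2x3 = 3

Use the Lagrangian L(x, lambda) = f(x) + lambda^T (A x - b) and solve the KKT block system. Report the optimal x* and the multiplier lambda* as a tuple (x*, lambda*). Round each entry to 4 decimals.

Form the Lagrangian:
  L(x, lambda) = (1/2) x^T Q x + c^T x + lambda^T (A x - b)
Stationarity (grad_x L = 0): Q x + c + A^T lambda = 0.
Primal feasibility: A x = b.

This gives the KKT block system:
  [ Q   A^T ] [ x     ]   [-c ]
  [ A    0  ] [ lambda ] = [ b ]

Solving the linear system:
  x*      = (0.6961, -0.8137, -0.0686)
  lambda* = (-0.1961)
  f(x*)   = -2.6569

x* = (0.6961, -0.8137, -0.0686), lambda* = (-0.1961)


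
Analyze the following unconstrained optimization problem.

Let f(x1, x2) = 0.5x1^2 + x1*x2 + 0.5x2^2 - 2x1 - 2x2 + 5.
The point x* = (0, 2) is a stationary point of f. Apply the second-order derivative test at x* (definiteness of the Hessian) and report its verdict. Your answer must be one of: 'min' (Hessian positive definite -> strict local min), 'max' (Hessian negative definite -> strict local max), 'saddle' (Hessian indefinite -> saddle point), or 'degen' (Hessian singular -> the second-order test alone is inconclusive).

Compute the Hessian H = grad^2 f:
  H = [[1, 1], [1, 1]]
Verify stationarity: grad f(x*) = H x* + g = (0, 0).
Eigenvalues of H: 0, 2.
H has a zero eigenvalue (singular; positive semidefinite but not definite), so H is neither positive definite, negative definite, nor indefinite. The second-order test alone is inconclusive -> degen.
(Indeed, f is constant along the null direction of H through x*, so x* is not a strict local extremum.)

degen


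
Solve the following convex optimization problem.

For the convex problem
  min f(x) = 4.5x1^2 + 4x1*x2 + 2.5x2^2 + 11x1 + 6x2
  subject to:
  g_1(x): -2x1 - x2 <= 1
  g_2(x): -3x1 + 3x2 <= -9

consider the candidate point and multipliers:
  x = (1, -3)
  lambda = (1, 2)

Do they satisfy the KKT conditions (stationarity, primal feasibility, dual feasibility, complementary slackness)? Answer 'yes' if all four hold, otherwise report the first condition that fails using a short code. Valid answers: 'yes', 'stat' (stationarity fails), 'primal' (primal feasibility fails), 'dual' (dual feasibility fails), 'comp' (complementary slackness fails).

Gradient of f: grad f(x) = Q x + c = (8, -5)
Constraint values g_i(x) = a_i^T x - b_i:
  g_1((1, -3)) = 0
  g_2((1, -3)) = -3
Stationarity residual: grad f(x) + sum_i lambda_i a_i = (0, 0)
  -> stationarity OK
Primal feasibility (all g_i <= 0): OK
Dual feasibility (all lambda_i >= 0): OK
Complementary slackness (lambda_i * g_i(x) = 0 for all i): FAILS

Verdict: the first failing condition is complementary_slackness -> comp.

comp


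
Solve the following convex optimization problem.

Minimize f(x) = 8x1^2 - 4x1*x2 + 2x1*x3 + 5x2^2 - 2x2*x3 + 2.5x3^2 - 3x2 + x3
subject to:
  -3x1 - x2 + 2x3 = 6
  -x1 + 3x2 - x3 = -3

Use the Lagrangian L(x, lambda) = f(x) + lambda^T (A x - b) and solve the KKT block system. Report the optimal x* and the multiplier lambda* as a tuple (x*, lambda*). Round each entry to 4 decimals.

Form the Lagrangian:
  L(x, lambda) = (1/2) x^T Q x + c^T x + lambda^T (A x - b)
Stationarity (grad_x L = 0): Q x + c + A^T lambda = 0.
Primal feasibility: A x = b.

This gives the KKT block system:
  [ Q   A^T ] [ x     ]   [-c ]
  [ A    0  ] [ lambda ] = [ b ]

Solving the linear system:
  x*      = (-0.7632, -0.7632, 1.4737)
  lambda* = (-2.9158, 2.5368)
  f(x*)   = 14.4342

x* = (-0.7632, -0.7632, 1.4737), lambda* = (-2.9158, 2.5368)


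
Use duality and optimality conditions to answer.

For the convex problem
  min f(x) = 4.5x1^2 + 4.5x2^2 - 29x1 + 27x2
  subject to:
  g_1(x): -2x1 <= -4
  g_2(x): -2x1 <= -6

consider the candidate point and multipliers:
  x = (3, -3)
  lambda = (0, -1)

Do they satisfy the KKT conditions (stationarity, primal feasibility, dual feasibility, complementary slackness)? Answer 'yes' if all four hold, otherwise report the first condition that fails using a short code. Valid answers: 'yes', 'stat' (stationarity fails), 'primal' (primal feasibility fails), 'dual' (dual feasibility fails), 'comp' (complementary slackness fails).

Gradient of f: grad f(x) = Q x + c = (-2, 0)
Constraint values g_i(x) = a_i^T x - b_i:
  g_1((3, -3)) = -2
  g_2((3, -3)) = 0
Stationarity residual: grad f(x) + sum_i lambda_i a_i = (0, 0)
  -> stationarity OK
Primal feasibility (all g_i <= 0): OK
Dual feasibility (all lambda_i >= 0): FAILS
Complementary slackness (lambda_i * g_i(x) = 0 for all i): OK

Verdict: the first failing condition is dual_feasibility -> dual.

dual


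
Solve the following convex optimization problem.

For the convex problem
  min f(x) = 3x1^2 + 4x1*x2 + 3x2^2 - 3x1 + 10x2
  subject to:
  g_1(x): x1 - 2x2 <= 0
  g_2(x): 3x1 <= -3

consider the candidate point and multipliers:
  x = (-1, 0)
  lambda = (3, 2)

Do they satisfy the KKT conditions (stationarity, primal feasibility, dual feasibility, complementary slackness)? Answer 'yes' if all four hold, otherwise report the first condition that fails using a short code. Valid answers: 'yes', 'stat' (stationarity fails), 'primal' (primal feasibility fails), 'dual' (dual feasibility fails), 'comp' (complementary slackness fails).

Gradient of f: grad f(x) = Q x + c = (-9, 6)
Constraint values g_i(x) = a_i^T x - b_i:
  g_1((-1, 0)) = -1
  g_2((-1, 0)) = 0
Stationarity residual: grad f(x) + sum_i lambda_i a_i = (0, 0)
  -> stationarity OK
Primal feasibility (all g_i <= 0): OK
Dual feasibility (all lambda_i >= 0): OK
Complementary slackness (lambda_i * g_i(x) = 0 for all i): FAILS

Verdict: the first failing condition is complementary_slackness -> comp.

comp


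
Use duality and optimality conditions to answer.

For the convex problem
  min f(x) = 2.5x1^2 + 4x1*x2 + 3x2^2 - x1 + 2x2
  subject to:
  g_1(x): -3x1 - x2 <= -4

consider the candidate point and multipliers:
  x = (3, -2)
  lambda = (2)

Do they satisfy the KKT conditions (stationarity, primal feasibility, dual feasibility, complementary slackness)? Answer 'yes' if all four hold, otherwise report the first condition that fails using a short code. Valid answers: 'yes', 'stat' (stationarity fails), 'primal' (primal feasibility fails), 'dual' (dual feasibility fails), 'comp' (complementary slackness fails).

Gradient of f: grad f(x) = Q x + c = (6, 2)
Constraint values g_i(x) = a_i^T x - b_i:
  g_1((3, -2)) = -3
Stationarity residual: grad f(x) + sum_i lambda_i a_i = (0, 0)
  -> stationarity OK
Primal feasibility (all g_i <= 0): OK
Dual feasibility (all lambda_i >= 0): OK
Complementary slackness (lambda_i * g_i(x) = 0 for all i): FAILS

Verdict: the first failing condition is complementary_slackness -> comp.

comp
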